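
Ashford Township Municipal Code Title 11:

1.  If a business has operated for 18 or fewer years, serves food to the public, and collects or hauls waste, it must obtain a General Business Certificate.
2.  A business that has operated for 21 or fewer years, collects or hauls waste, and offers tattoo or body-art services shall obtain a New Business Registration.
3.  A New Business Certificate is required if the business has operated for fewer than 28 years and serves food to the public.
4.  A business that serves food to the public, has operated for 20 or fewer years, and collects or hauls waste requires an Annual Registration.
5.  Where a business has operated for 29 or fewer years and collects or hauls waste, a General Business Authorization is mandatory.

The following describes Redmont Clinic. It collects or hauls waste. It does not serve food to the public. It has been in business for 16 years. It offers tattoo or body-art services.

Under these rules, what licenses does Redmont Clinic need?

General Business Authorization, New Business Registration

1. years in business 16 ≤ 18; does not serve food to the public; collects or hauls waste → General Business Certificate not required.
2. years in business 16 ≤ 21; collects or hauls waste; offers tattoo or body-art services → New Business Registration required.
3. years in business 16 < 28; does not serve food to the public → New Business Certificate not required.
4. does not serve food to the public; years in business 16 ≤ 20; collects or hauls waste → Annual Registration not required.
5. years in business 16 ≤ 29; collects or hauls waste → General Business Authorization required.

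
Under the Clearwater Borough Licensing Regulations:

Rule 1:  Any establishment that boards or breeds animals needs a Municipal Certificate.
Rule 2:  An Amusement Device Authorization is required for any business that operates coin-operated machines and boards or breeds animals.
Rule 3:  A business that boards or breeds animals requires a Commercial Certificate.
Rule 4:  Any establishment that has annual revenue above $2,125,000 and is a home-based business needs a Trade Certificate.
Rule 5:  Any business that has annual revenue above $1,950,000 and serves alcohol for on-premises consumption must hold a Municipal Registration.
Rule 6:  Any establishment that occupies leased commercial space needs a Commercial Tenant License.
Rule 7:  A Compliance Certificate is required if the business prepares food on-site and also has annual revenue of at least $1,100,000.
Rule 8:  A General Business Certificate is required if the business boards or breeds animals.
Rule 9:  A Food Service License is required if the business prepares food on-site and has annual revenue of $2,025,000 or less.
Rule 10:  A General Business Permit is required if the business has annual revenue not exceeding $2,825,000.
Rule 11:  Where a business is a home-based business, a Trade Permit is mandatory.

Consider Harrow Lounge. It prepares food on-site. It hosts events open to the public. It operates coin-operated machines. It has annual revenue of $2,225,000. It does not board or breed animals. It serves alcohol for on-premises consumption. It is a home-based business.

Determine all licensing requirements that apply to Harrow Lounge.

Rule 1: does not board or breed animals → Municipal Certificate not required.
Rule 2: operates coin-operated machines; does not board or breed animals → Amusement Device Authorization not required.
Rule 3: does not board or breed animals → Commercial Certificate not required.
Rule 4: revenue $2,225,000 > $2,125,000; is a home-based business → Trade Certificate required.
Rule 5: revenue $2,225,000 > $1,950,000; serves alcohol for on-premises consumption → Municipal Registration required.
Rule 6: is a home-based business (not: occupies leased commercial space) → Commercial Tenant License not required.
Rule 7: prepares food on-site; revenue $2,225,000 ≥ $1,100,000 → Compliance Certificate required.
Rule 8: does not board or breed animals → General Business Certificate not required.
Rule 9: prepares food on-site; revenue $2,225,000 > $2,025,000 → Food Service License not required.
Rule 10: revenue $2,225,000 ≤ $2,825,000 → General Business Permit required.
Rule 11: is a home-based business → Trade Permit required.

Compliance Certificate, General Business Permit, Municipal Registration, Trade Certificate, Trade Permit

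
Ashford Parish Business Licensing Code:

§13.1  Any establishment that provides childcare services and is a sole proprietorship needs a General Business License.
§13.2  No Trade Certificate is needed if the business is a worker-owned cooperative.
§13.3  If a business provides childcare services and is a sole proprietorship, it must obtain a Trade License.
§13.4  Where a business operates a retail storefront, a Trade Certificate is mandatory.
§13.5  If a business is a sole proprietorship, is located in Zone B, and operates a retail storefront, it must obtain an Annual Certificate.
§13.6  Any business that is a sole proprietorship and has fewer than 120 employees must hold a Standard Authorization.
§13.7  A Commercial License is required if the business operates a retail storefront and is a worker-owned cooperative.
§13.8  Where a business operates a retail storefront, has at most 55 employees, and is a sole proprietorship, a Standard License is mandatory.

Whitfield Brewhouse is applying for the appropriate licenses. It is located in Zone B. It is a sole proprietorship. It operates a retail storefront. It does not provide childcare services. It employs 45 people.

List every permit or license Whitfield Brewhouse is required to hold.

§13.1 does not provide childcare services; is a sole proprietorship → General Business License not required.
§13.2 is a sole proprietorship (not: is a worker-owned cooperative) → Trade Certificate exemption does not apply.
§13.3 does not provide childcare services; is a sole proprietorship → Trade License not required.
§13.4 operates a retail storefront → Trade Certificate required.
§13.5 is a sole proprietorship; is located in Zone B; operates a retail storefront → Annual Certificate required.
§13.6 is a sole proprietorship; employees 45 < 120 → Standard Authorization required.
§13.7 operates a retail storefront; is a sole proprietorship (not: is a worker-owned cooperative) → Commercial License not required.
§13.8 operates a retail storefront; employees 45 ≤ 55; is a sole proprietorship → Standard License required.

Annual Certificate, Standard Authorization, Standard License, Trade Certificate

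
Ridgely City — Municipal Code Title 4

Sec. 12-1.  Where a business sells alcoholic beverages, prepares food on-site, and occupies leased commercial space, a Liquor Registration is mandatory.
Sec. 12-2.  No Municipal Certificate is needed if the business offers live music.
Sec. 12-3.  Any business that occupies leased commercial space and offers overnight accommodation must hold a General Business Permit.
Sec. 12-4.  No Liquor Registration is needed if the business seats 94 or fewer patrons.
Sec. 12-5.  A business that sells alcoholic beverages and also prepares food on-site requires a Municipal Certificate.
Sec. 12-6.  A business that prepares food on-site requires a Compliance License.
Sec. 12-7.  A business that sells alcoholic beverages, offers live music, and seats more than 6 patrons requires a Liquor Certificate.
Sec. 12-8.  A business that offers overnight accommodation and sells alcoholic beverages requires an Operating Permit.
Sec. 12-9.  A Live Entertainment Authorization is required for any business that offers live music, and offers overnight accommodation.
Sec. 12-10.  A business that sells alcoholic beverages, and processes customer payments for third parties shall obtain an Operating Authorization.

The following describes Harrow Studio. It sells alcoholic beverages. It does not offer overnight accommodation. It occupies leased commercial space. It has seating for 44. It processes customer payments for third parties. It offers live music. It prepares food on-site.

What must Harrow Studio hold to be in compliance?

Compliance License, Liquor Certificate, Operating Authorization

Sec. 12-1. sells alcoholic beverages; prepares food on-site; occupies leased commercial space → Liquor Registration required.
Sec. 12-2. offers live music → exempt from Municipal Certificate.
Sec. 12-3. occupies leased commercial space; does not offer overnight accommodation → General Business Permit not required.
Sec. 12-4. seating 44 ≤ 94 → exempt from Liquor Registration.
Sec. 12-5. sells alcoholic beverages; prepares food on-site → Municipal Certificate required.
Sec. 12-6. prepares food on-site → Compliance License required.
Sec. 12-7. sells alcoholic beverages; offers live music; seating 44 > 6 → Liquor Certificate required.
Sec. 12-8. does not offer overnight accommodation; sells alcoholic beverages → Operating Permit not required.
Sec. 12-9. offers live music; does not offer overnight accommodation → Live Entertainment Authorization not required.
Sec. 12-10. sells alcoholic beverages; processes customer payments for third parties → Operating Authorization required.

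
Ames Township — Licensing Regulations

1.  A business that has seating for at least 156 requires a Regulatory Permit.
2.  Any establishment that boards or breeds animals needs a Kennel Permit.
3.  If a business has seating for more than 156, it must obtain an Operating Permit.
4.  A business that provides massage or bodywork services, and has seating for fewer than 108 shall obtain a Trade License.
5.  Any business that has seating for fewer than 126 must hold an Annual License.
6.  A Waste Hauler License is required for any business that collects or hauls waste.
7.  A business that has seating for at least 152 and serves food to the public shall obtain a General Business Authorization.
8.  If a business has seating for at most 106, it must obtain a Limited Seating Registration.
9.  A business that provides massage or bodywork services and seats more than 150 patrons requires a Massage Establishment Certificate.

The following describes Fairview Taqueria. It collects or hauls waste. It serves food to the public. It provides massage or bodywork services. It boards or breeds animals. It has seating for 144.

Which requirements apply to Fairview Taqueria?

Kennel Permit, Waste Hauler License

1. seating 144 < 156 → Regulatory Permit not required.
2. boards or breeds animals → Kennel Permit required.
3. seating 144 ≤ 156 → Operating Permit not required.
4. provides massage or bodywork services; seating 144 ≥ 108 → Trade License not required.
5. seating 144 ≥ 126 → Annual License not required.
6. collects or hauls waste → Waste Hauler License required.
7. seating 144 < 152; serves food to the public → General Business Authorization not required.
8. seating 144 > 106 → Limited Seating Registration not required.
9. provides massage or bodywork services; seating 144 ≤ 150 → Massage Establishment Certificate not required.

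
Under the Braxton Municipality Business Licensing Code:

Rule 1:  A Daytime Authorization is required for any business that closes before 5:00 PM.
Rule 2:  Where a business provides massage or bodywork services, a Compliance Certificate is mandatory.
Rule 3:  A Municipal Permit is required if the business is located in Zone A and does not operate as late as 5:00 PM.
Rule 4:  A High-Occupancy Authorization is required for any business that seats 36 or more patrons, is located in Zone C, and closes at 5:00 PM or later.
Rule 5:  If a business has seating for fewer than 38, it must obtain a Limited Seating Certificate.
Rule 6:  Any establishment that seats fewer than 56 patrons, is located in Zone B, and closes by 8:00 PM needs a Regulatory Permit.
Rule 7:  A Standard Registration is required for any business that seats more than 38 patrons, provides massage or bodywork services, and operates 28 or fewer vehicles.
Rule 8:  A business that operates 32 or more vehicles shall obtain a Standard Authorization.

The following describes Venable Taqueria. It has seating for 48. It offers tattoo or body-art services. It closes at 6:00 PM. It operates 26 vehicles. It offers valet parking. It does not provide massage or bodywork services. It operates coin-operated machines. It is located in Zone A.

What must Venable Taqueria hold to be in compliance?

Rule 1: closes 6:00 PM, after 5:00 PM → Daytime Authorization not required.
Rule 2: does not provide massage or bodywork services → Compliance Certificate not required.
Rule 3: is located in Zone A; closes 6:00 PM, after 5:00 PM → Municipal Permit not required.
Rule 4: seating 48 ≥ 36; is located in Zone A (not: is located in Zone C); closes 6:00 PM, after 5:00 PM → High-Occupancy Authorization not required.
Rule 5: seating 48 ≥ 38 → Limited Seating Certificate not required.
Rule 6: seating 48 < 56; is located in Zone A (not: is located in Zone B); closes 6:00 PM, at/before 8:00 PM → Regulatory Permit not required.
Rule 7: seating 48 > 38; does not provide massage or bodywork services; vehicles 26 ≤ 28 → Standard Registration not required.
Rule 8: vehicles 26 < 32 → Standard Authorization not required.

None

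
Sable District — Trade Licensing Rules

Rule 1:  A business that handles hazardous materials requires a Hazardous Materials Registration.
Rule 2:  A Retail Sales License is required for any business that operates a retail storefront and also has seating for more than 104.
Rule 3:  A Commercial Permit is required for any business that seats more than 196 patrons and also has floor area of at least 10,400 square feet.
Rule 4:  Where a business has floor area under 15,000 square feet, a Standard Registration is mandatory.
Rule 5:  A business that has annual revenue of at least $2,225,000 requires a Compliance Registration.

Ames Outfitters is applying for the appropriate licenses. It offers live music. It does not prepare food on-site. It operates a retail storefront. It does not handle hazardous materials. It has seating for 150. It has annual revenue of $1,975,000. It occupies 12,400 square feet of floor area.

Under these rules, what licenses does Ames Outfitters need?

Rule 1: does not handle hazardous materials → Hazardous Materials Registration not required.
Rule 2: operates a retail storefront; seating 150 > 104 → Retail Sales License required.
Rule 3: seating 150 ≤ 196; floor area 12,400 square feet ≥ 10,400 square feet → Commercial Permit not required.
Rule 4: floor area 12,400 square feet < 15,000 square feet → Standard Registration required.
Rule 5: revenue $1,975,000 < $2,225,000 → Compliance Registration not required.

Retail Sales License, Standard Registration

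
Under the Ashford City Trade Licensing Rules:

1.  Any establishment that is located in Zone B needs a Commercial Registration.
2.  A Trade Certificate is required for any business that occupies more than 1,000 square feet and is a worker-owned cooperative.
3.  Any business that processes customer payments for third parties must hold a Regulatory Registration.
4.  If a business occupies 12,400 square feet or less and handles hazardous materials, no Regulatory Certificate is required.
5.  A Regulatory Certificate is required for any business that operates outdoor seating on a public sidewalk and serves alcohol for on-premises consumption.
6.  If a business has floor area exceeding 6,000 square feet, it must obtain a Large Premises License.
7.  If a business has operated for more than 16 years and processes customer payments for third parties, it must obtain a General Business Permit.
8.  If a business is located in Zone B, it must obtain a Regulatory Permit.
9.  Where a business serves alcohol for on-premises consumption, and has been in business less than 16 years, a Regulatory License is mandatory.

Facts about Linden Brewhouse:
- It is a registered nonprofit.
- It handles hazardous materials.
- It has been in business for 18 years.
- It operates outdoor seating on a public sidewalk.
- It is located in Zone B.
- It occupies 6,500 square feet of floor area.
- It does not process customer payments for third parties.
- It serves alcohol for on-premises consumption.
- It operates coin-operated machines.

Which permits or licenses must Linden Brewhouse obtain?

Commercial Registration, Large Premises License, Regulatory Permit

1. is located in Zone B → Commercial Registration required.
2. floor area 6,500 square feet > 1,000 square feet; is a registered nonprofit (not: is a worker-owned cooperative) → Trade Certificate not required.
3. does not process customer payments for third parties → Regulatory Registration not required.
4. floor area 6,500 square feet ≤ 12,400 square feet; handles hazardous materials → exempt from Regulatory Certificate.
5. operates outdoor seating on a public sidewalk; serves alcohol for on-premises consumption → Regulatory Certificate required.
6. floor area 6,500 square feet > 6,000 square feet → Large Premises License required.
7. years in business 18 > 16; does not process customer payments for third parties → General Business Permit not required.
8. is located in Zone B → Regulatory Permit required.
9. serves alcohol for on-premises consumption; years in business 18 ≥ 16 → Regulatory License not required.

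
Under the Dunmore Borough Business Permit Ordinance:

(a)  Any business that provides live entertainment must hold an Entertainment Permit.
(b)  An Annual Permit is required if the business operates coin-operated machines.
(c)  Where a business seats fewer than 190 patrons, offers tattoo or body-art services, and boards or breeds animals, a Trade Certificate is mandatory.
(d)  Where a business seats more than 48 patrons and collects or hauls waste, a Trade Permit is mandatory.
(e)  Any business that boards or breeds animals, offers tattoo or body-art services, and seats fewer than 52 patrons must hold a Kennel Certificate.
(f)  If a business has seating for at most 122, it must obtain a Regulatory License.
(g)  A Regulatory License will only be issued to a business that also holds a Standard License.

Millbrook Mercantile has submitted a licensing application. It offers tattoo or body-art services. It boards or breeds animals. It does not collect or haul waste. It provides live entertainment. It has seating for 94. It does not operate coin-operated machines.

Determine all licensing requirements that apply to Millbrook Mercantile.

(a) provides live entertainment → Entertainment Permit required.
(b) does not operate coin-operated machines → Annual Permit not required.
(c) seating 94 < 190; offers tattoo or body-art services; boards or breeds animals → Trade Certificate required.
(d) seating 94 > 48; does not collect or haul waste → Trade Permit not required.
(e) boards or breeds animals; offers tattoo or body-art services; seating 94 ≥ 52 → Kennel Certificate not required.
(f) seating 94 ≤ 122 → Regulatory License required.
(g) Regulatory License is required → Standard License also required.

Entertainment Permit, Regulatory License, Standard License, Trade Certificate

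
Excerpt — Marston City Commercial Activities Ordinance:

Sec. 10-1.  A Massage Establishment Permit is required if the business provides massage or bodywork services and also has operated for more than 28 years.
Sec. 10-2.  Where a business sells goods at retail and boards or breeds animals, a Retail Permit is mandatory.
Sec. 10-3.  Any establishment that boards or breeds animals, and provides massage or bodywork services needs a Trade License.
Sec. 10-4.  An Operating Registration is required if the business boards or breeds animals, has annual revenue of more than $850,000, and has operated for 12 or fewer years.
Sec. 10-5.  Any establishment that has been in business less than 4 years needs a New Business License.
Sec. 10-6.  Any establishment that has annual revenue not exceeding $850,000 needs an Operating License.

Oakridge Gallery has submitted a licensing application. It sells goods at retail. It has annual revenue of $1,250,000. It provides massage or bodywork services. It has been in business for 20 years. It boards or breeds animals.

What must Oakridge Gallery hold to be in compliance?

Retail Permit, Trade License

Sec. 10-1. provides massage or bodywork services; years in business 20 ≤ 28 → Massage Establishment Permit not required.
Sec. 10-2. sells goods at retail; boards or breeds animals → Retail Permit required.
Sec. 10-3. boards or breeds animals; provides massage or bodywork services → Trade License required.
Sec. 10-4. boards or breeds animals; revenue $1,250,000 > $850,000; years in business 20 > 12 → Operating Registration not required.
Sec. 10-5. years in business 20 ≥ 4 → New Business License not required.
Sec. 10-6. revenue $1,250,000 > $850,000 → Operating License not required.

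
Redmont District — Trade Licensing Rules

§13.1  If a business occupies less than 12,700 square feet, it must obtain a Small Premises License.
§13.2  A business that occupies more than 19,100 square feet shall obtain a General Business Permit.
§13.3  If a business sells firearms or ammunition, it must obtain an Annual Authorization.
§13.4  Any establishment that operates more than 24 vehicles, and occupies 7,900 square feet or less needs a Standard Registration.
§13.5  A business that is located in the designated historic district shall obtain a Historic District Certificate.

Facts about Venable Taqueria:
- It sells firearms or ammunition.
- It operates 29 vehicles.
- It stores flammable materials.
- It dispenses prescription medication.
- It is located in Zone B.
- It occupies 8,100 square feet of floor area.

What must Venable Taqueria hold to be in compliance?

§13.1 floor area 8,100 square feet < 12,700 square feet → Small Premises License required.
§13.2 floor area 8,100 square feet ≤ 19,100 square feet → General Business Permit not required.
§13.3 sells firearms or ammunition → Annual Authorization required.
§13.4 vehicles 29 > 24; floor area 8,100 square feet > 7,900 square feet → Standard Registration not required.
§13.5 is located in Zone B (not: is located in the designated historic district) → Historic District Certificate not required.

Annual Authorization, Small Premises License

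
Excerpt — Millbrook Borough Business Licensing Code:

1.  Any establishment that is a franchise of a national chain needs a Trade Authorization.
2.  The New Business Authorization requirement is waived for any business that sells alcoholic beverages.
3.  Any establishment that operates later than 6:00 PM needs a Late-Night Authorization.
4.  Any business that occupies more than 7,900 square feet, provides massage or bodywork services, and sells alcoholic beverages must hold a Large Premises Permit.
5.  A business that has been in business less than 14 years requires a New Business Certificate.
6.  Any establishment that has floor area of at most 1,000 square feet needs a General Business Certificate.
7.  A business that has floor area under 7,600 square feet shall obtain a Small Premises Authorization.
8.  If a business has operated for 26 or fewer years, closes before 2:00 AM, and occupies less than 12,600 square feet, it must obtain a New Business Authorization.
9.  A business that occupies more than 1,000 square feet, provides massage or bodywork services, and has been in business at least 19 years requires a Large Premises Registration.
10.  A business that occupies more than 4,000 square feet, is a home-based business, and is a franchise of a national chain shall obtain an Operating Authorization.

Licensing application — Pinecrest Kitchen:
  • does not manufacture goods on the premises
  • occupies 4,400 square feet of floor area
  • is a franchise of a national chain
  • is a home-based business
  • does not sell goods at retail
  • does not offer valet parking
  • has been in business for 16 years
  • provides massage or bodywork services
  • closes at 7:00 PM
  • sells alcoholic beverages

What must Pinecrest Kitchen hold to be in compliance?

1. is a franchise of a national chain → Trade Authorization required.
2. sells alcoholic beverages → exempt from New Business Authorization.
3. closes 7:00 PM, after 6:00 PM → Late-Night Authorization required.
4. floor area 4,400 square feet ≤ 7,900 square feet; provides massage or bodywork services; sells alcoholic beverages → Large Premises Permit not required.
5. years in business 16 ≥ 14 → New Business Certificate not required.
6. floor area 4,400 square feet > 1,000 square feet → General Business Certificate not required.
7. floor area 4,400 square feet < 7,600 square feet → Small Premises Authorization required.
8. years in business 16 ≤ 26; closes 7:00 PM, at/before 2:00 AM; floor area 4,400 square feet < 12,600 square feet → New Business Authorization required.
9. floor area 4,400 square feet > 1,000 square feet; provides massage or bodywork services; years in business 16 < 19 → Large Premises Registration not required.
10. floor area 4,400 square feet > 4,000 square feet; is a home-based business; is a franchise of a national chain → Operating Authorization required.

Late-Night Authorization, Operating Authorization, Small Premises Authorization, Trade Authorization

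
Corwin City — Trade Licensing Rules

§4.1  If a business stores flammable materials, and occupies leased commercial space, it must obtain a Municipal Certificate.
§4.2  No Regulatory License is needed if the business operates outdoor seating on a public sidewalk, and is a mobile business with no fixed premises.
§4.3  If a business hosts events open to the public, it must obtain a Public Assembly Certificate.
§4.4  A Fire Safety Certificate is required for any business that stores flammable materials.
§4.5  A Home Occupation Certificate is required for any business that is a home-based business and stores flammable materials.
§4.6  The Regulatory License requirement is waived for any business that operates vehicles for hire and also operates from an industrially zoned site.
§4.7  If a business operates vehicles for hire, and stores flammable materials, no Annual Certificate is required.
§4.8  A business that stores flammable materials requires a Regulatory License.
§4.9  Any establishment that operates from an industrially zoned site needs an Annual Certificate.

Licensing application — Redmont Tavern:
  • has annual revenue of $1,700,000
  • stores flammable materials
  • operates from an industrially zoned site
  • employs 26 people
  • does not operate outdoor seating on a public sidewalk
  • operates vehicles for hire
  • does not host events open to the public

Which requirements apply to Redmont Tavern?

§4.1 stores flammable materials; operates from an industrially zoned site (not: occupies leased commercial space) → Municipal Certificate not required.
§4.2 does not operate outdoor seating on a public sidewalk; operates from an industrially zoned site (not: is a mobile business with no fixed premises) → Regulatory License exemption does not apply.
§4.3 does not host events open to the public → Public Assembly Certificate not required.
§4.4 stores flammable materials → Fire Safety Certificate required.
§4.5 operates from an industrially zoned site (not: is a home-based business); stores flammable materials → Home Occupation Certificate not required.
§4.6 operates vehicles for hire; operates from an industrially zoned site → exempt from Regulatory License.
§4.7 operates vehicles for hire; stores flammable materials → exempt from Annual Certificate.
§4.8 stores flammable materials → Regulatory License required.
§4.9 operates from an industrially zoned site → Annual Certificate required.

Fire Safety Certificate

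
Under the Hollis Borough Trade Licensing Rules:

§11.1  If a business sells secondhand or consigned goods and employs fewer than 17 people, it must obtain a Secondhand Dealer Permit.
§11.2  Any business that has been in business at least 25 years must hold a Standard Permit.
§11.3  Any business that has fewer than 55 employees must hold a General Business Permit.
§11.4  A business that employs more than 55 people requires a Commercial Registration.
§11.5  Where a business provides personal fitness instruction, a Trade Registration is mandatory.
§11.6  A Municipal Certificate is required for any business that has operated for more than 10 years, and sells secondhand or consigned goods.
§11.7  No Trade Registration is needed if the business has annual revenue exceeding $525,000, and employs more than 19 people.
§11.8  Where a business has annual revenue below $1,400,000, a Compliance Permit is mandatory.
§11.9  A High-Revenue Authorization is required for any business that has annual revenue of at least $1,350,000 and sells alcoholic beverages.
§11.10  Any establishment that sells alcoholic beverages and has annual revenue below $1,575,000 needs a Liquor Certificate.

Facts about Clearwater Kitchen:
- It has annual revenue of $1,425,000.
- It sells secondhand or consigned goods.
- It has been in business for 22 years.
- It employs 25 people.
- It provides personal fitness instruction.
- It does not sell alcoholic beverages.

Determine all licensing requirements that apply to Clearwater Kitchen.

General Business Permit, Municipal Certificate

§11.1 sells secondhand or consigned goods; employees 25 ≥ 17 → Secondhand Dealer Permit not required.
§11.2 years in business 22 < 25 → Standard Permit not required.
§11.3 employees 25 < 55 → General Business Permit required.
§11.4 employees 25 ≤ 55 → Commercial Registration not required.
§11.5 provides personal fitness instruction → Trade Registration required.
§11.6 years in business 22 > 10; sells secondhand or consigned goods → Municipal Certificate required.
§11.7 revenue $1,425,000 > $525,000; employees 25 > 19 → exempt from Trade Registration.
§11.8 revenue $1,425,000 ≥ $1,400,000 → Compliance Permit not required.
§11.9 revenue $1,425,000 ≥ $1,350,000; does not sell alcoholic beverages → High-Revenue Authorization not required.
§11.10 does not sell alcoholic beverages; revenue $1,425,000 < $1,575,000 → Liquor Certificate not required.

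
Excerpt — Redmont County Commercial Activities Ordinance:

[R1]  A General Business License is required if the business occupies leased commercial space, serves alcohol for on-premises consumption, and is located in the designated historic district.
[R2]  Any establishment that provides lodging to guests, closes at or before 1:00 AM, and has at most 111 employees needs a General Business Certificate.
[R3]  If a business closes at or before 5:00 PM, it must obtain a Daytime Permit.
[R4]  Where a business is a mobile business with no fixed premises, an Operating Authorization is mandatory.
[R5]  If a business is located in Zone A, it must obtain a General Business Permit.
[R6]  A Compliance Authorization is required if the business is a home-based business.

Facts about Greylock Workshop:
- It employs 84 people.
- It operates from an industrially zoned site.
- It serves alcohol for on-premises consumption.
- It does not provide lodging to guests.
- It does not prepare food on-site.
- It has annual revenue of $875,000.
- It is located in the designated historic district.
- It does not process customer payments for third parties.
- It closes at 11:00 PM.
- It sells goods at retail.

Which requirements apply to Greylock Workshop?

[R1] operates from an industrially zoned site (not: occupies leased commercial space); serves alcohol for on-premises consumption; is located in the designated historic district → General Business License not required.
[R2] does not provide lodging to guests; closes 11:00 PM, at/before 1:00 AM; employees 84 ≤ 111 → General Business Certificate not required.
[R3] closes 11:00 PM, after 5:00 PM → Daytime Permit not required.
[R4] operates from an industrially zoned site (not: is a mobile business with no fixed premises) → Operating Authorization not required.
[R5] is located in the designated historic district (not: is located in Zone A) → General Business Permit not required.
[R6] operates from an industrially zoned site (not: is a home-based business) → Compliance Authorization not required.

None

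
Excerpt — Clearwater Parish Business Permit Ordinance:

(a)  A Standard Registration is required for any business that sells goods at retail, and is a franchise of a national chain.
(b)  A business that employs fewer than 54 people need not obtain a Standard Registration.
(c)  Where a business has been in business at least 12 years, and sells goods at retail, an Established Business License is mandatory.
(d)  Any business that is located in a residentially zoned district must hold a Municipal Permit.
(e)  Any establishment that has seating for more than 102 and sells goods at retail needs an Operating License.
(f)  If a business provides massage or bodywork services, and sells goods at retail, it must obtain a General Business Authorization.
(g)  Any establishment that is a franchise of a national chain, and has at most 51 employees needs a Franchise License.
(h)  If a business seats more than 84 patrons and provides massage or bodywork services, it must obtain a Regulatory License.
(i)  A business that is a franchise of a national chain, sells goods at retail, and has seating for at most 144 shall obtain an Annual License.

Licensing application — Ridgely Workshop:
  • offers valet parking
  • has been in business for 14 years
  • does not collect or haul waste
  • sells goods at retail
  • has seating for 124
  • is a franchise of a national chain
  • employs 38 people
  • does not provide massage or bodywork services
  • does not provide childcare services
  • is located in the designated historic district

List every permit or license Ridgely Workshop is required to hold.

(a) sells goods at retail; is a franchise of a national chain → Standard Registration required.
(b) employees 38 < 54 → exempt from Standard Registration.
(c) years in business 14 ≥ 12; sells goods at retail → Established Business License required.
(d) is located in the designated historic district (not: is located in a residentially zoned district) → Municipal Permit not required.
(e) seating 124 > 102; sells goods at retail → Operating License required.
(f) does not provide massage or bodywork services; sells goods at retail → General Business Authorization not required.
(g) is a franchise of a national chain; employees 38 ≤ 51 → Franchise License required.
(h) seating 124 > 84; does not provide massage or bodywork services → Regulatory License not required.
(i) is a franchise of a national chain; sells goods at retail; seating 124 ≤ 144 → Annual License required.

Annual License, Established Business License, Franchise License, Operating License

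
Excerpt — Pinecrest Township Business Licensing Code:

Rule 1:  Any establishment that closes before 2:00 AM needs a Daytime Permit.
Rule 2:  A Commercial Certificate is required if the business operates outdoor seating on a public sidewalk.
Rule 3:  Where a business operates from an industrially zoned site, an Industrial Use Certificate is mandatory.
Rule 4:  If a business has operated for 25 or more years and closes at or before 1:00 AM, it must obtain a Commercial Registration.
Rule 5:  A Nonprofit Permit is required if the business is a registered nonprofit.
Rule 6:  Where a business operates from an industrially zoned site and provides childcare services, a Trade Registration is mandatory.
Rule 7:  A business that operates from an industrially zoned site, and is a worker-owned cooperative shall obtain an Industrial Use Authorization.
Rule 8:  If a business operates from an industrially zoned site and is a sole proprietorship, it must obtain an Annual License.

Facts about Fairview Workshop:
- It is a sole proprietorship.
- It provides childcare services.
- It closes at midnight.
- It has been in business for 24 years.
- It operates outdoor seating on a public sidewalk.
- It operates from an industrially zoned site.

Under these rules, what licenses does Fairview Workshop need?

Rule 1: closes midnight, at/before 2:00 AM → Daytime Permit required.
Rule 2: operates outdoor seating on a public sidewalk → Commercial Certificate required.
Rule 3: operates from an industrially zoned site → Industrial Use Certificate required.
Rule 4: years in business 24 < 25; closes midnight, at/before 1:00 AM → Commercial Registration not required.
Rule 5: is a sole proprietorship (not: is a registered nonprofit) → Nonprofit Permit not required.
Rule 6: operates from an industrially zoned site; provides childcare services → Trade Registration required.
Rule 7: operates from an industrially zoned site; is a sole proprietorship (not: is a worker-owned cooperative) → Industrial Use Authorization not required.
Rule 8: operates from an industrially zoned site; is a sole proprietorship → Annual License required.

Annual License, Commercial Certificate, Daytime Permit, Industrial Use Certificate, Trade Registration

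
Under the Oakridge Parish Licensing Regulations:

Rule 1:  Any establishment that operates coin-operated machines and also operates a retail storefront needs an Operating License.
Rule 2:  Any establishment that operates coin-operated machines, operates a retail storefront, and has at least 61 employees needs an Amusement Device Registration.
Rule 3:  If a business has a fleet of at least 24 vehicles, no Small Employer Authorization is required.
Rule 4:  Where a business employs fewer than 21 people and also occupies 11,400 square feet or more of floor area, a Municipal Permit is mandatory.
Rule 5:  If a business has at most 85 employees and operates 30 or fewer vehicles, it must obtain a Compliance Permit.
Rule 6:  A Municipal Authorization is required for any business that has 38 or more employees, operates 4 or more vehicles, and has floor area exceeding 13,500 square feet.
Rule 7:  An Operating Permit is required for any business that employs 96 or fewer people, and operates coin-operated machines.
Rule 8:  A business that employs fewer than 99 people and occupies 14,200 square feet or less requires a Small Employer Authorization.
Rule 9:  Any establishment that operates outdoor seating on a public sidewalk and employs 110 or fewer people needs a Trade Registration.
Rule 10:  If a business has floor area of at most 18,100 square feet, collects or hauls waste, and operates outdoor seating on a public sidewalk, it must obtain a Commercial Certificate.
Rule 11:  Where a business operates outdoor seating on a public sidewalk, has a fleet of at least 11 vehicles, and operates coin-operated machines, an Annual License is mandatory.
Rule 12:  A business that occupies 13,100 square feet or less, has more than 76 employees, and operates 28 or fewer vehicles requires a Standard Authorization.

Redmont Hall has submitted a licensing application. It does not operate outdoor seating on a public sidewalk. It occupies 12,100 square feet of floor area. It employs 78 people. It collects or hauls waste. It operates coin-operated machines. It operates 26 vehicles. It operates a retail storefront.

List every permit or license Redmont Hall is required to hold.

Amusement Device Registration, Compliance Permit, Operating License, Operating Permit, Standard Authorization

Rule 1: operates coin-operated machines; operates a retail storefront → Operating License required.
Rule 2: operates coin-operated machines; operates a retail storefront; employees 78 ≥ 61 → Amusement Device Registration required.
Rule 3: vehicles 26 ≥ 24 → exempt from Small Employer Authorization.
Rule 4: employees 78 ≥ 21; floor area 12,100 square feet ≥ 11,400 square feet → Municipal Permit not required.
Rule 5: employees 78 ≤ 85; vehicles 26 ≤ 30 → Compliance Permit required.
Rule 6: employees 78 ≥ 38; vehicles 26 ≥ 4; floor area 12,100 square feet ≤ 13,500 square feet → Municipal Authorization not required.
Rule 7: employees 78 ≤ 96; operates coin-operated machines → Operating Permit required.
Rule 8: employees 78 < 99; floor area 12,100 square feet ≤ 14,200 square feet → Small Employer Authorization required.
Rule 9: does not operate outdoor seating on a public sidewalk; employees 78 ≤ 110 → Trade Registration not required.
Rule 10: floor area 12,100 square feet ≤ 18,100 square feet; collects or hauls waste; does not operate outdoor seating on a public sidewalk → Commercial Certificate not required.
Rule 11: does not operate outdoor seating on a public sidewalk; vehicles 26 ≥ 11; operates coin-operated machines → Annual License not required.
Rule 12: floor area 12,100 square feet ≤ 13,100 square feet; employees 78 > 76; vehicles 26 ≤ 28 → Standard Authorization required.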